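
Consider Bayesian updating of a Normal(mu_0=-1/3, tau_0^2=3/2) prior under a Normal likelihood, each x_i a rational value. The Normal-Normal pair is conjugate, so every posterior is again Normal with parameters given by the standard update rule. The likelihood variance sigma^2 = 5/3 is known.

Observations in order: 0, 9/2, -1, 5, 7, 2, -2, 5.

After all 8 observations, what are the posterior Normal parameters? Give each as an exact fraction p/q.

obs 1: x=0 → posterior Normal(-10/57, 15/19)
obs 2: x=9/2 → posterior Normal(223/168, 15/28)
obs 3: x=-1 → posterior Normal(169/222, 15/37)
obs 4: x=5 → posterior Normal(439/276, 15/46)
obs 5: x=7 → posterior Normal(817/330, 3/11)
obs 6: x=2 → posterior Normal(925/384, 15/64)
obs 7: x=-2 → posterior Normal(817/438, 15/73)
obs 8: x=5 → posterior Normal(1087/492, 15/82)

mu_0=1087/492, tau_0^2=15/82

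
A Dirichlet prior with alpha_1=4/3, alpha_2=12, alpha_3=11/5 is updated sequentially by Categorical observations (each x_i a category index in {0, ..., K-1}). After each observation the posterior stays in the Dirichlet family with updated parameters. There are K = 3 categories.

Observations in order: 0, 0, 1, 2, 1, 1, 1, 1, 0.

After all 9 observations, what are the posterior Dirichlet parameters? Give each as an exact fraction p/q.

alpha_1=13/3, alpha_2=17, alpha_3=16/5

obs 1: x=0 → posterior Dirichlet(7/3, 12, 11/5)
obs 2: x=0 → posterior Dirichlet(10/3, 12, 11/5)
obs 3: x=1 → posterior Dirichlet(10/3, 13, 11/5)
obs 4: x=2 → posterior Dirichlet(10/3, 13, 16/5)
obs 5: x=1 → posterior Dirichlet(10/3, 14, 16/5)
obs 6: x=1 → posterior Dirichlet(10/3, 15, 16/5)
obs 7: x=1 → posterior Dirichlet(10/3, 16, 16/5)
obs 8: x=1 → posterior Dirichlet(10/3, 17, 16/5)
obs 9: x=0 → posterior Dirichlet(13/3, 17, 16/5)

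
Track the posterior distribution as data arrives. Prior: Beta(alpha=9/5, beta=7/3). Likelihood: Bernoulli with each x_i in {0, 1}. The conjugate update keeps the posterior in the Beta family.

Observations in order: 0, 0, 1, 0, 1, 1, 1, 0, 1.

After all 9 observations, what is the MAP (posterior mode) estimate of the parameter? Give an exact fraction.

obs 1: x=0 → posterior Beta(9/5, 10/3)
obs 2: x=0 → posterior Beta(9/5, 13/3)
obs 3: x=1 → posterior Beta(14/5, 13/3)
obs 4: x=0 → posterior Beta(14/5, 16/3)
obs 5: x=1 → posterior Beta(19/5, 16/3)
obs 6: x=1 → posterior Beta(24/5, 16/3)
obs 7: x=1 → posterior Beta(29/5, 16/3)
obs 8: x=0 → posterior Beta(29/5, 19/3)
obs 9: x=1 → posterior Beta(34/5, 19/3)

87/167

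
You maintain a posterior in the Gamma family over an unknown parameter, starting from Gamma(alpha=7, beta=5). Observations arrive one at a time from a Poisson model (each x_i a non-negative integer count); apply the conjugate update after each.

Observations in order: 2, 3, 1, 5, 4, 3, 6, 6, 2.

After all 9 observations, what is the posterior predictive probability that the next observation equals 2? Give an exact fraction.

obs 1: x=2 → posterior Gamma(9, 6)
obs 2: x=3 → posterior Gamma(12, 7)
obs 3: x=1 → posterior Gamma(13, 8)
obs 4: x=5 → posterior Gamma(18, 9)
obs 5: x=4 → posterior Gamma(22, 10)
obs 6: x=3 → posterior Gamma(25, 11)
obs 7: x=6 → posterior Gamma(31, 12)
obs 8: x=6 → posterior Gamma(37, 13)
obs 9: x=2 → posterior Gamma(39, 14)

26001400159096884340209871510377309949990535168/110573323209400121422731899656355381011962890625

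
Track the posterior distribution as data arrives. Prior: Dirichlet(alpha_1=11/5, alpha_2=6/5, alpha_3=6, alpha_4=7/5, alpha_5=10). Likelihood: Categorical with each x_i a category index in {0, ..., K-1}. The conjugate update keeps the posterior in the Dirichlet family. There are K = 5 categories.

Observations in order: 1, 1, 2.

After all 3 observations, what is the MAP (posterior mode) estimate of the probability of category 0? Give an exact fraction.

3/47

obs 1: x=1 → posterior Dirichlet(11/5, 11/5, 6, 7/5, 10)
obs 2: x=1 → posterior Dirichlet(11/5, 16/5, 6, 7/5, 10)
obs 3: x=2 → posterior Dirichlet(11/5, 16/5, 7, 7/5, 10)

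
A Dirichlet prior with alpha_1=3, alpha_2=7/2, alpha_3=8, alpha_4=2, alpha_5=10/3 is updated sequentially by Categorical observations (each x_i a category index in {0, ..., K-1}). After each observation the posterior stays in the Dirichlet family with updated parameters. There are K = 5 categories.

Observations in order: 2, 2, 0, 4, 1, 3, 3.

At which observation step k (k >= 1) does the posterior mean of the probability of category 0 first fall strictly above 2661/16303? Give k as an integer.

k = 3

obs 1: x=2 → posterior Dirichlet(3, 7/2, 9, 2, 10/3)
obs 2: x=2 → posterior Dirichlet(3, 7/2, 10, 2, 10/3)
obs 3: x=0 → posterior Dirichlet(4, 7/2, 10, 2, 10/3)
obs 4: x=4 → posterior Dirichlet(4, 7/2, 10, 2, 13/3)
obs 5: x=1 → posterior Dirichlet(4, 9/2, 10, 2, 13/3)
obs 6: x=3 → posterior Dirichlet(4, 9/2, 10, 3, 13/3)
obs 7: x=3 → posterior Dirichlet(4, 9/2, 10, 4, 13/3)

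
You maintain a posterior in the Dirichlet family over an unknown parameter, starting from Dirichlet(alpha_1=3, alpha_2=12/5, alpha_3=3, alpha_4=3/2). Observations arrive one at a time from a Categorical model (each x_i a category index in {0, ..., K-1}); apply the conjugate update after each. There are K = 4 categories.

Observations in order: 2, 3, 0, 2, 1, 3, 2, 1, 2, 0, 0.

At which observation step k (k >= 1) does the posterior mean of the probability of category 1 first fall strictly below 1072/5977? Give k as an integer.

k = 4

obs 1: x=2 → posterior Dirichlet(3, 12/5, 4, 3/2)
obs 2: x=3 → posterior Dirichlet(3, 12/5, 4, 5/2)
obs 3: x=0 → posterior Dirichlet(4, 12/5, 4, 5/2)
obs 4: x=2 → posterior Dirichlet(4, 12/5, 5, 5/2)
obs 5: x=1 → posterior Dirichlet(4, 17/5, 5, 5/2)
obs 6: x=3 → posterior Dirichlet(4, 17/5, 5, 7/2)
obs 7: x=2 → posterior Dirichlet(4, 17/5, 6, 7/2)
obs 8: x=1 → posterior Dirichlet(4, 22/5, 6, 7/2)
obs 9: x=2 → posterior Dirichlet(4, 22/5, 7, 7/2)
obs 10: x=0 → posterior Dirichlet(5, 22/5, 7, 7/2)
obs 11: x=0 → posterior Dirichlet(6, 22/5, 7, 7/2)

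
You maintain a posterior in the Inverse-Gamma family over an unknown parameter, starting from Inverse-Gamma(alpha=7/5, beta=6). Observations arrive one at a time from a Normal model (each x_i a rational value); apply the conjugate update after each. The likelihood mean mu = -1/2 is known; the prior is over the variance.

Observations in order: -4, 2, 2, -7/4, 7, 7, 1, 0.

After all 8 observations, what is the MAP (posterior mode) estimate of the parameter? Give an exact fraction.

obs 1: x=-4 → posterior Inverse-Gamma(19/10, 97/8)
obs 2: x=2 → posterior Inverse-Gamma(12/5, 61/4)
obs 3: x=2 → posterior Inverse-Gamma(29/10, 147/8)
obs 4: x=-7/4 → posterior Inverse-Gamma(17/5, 613/32)
obs 5: x=7 → posterior Inverse-Gamma(39/10, 1513/32)
obs 6: x=7 → posterior Inverse-Gamma(22/5, 2413/32)
obs 7: x=1 → posterior Inverse-Gamma(49/10, 2449/32)
obs 8: x=0 → posterior Inverse-Gamma(27/5, 2453/32)

12265/1024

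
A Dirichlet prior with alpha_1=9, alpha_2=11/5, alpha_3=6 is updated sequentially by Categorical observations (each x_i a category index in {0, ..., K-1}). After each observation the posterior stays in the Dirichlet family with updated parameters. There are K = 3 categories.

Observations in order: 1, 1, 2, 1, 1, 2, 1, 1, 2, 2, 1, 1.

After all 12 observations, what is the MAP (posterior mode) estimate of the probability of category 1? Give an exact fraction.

46/131

obs 1: x=1 → posterior Dirichlet(9, 16/5, 6)
obs 2: x=1 → posterior Dirichlet(9, 21/5, 6)
obs 3: x=2 → posterior Dirichlet(9, 21/5, 7)
obs 4: x=1 → posterior Dirichlet(9, 26/5, 7)
obs 5: x=1 → posterior Dirichlet(9, 31/5, 7)
obs 6: x=2 → posterior Dirichlet(9, 31/5, 8)
obs 7: x=1 → posterior Dirichlet(9, 36/5, 8)
obs 8: x=1 → posterior Dirichlet(9, 41/5, 8)
obs 9: x=2 → posterior Dirichlet(9, 41/5, 9)
obs 10: x=2 → posterior Dirichlet(9, 41/5, 10)
obs 11: x=1 → posterior Dirichlet(9, 46/5, 10)
obs 12: x=1 → posterior Dirichlet(9, 51/5, 10)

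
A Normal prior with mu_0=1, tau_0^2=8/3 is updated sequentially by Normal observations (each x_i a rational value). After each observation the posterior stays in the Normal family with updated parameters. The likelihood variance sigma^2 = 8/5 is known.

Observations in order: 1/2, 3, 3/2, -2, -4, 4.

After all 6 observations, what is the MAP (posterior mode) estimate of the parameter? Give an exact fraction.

6/11

obs 1: x=1/2 → posterior Normal(11/16, 1)
obs 2: x=3 → posterior Normal(41/26, 8/13)
obs 3: x=3/2 → posterior Normal(14/9, 4/9)
obs 4: x=-2 → posterior Normal(18/23, 8/23)
obs 5: x=-4 → posterior Normal(-1/14, 2/7)
obs 6: x=4 → posterior Normal(6/11, 8/33)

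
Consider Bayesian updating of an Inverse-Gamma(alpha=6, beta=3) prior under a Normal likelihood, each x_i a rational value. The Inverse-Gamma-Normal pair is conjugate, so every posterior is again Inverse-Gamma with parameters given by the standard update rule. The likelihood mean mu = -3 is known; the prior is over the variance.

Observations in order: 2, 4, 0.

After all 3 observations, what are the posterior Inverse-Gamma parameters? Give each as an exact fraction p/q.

obs 1: x=2 → posterior Inverse-Gamma(13/2, 31/2)
obs 2: x=4 → posterior Inverse-Gamma(7, 40)
obs 3: x=0 → posterior Inverse-Gamma(15/2, 89/2)

alpha=15/2, beta=89/2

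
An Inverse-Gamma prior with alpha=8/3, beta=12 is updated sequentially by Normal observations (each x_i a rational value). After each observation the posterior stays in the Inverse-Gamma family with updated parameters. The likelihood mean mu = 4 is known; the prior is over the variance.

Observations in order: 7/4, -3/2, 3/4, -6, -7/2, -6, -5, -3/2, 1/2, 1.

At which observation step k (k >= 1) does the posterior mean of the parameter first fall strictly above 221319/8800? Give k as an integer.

obs 1: x=7/4 → posterior Inverse-Gamma(19/6, 465/32)
obs 2: x=-3/2 → posterior Inverse-Gamma(11/3, 949/32)
obs 3: x=3/4 → posterior Inverse-Gamma(25/6, 559/16)
obs 4: x=-6 → posterior Inverse-Gamma(14/3, 1359/16)
obs 5: x=-7/2 → posterior Inverse-Gamma(31/6, 1809/16)
obs 6: x=-6 → posterior Inverse-Gamma(17/3, 2609/16)
obs 7: x=-5 → posterior Inverse-Gamma(37/6, 3257/16)
obs 8: x=-3/2 → posterior Inverse-Gamma(20/3, 3499/16)
obs 9: x=1/2 → posterior Inverse-Gamma(43/6, 3597/16)
obs 10: x=1 → posterior Inverse-Gamma(23/3, 3669/16)

k = 5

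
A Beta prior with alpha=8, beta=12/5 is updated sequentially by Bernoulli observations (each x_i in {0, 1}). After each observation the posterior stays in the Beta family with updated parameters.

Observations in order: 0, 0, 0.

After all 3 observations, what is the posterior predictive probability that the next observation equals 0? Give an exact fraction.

27/67

obs 1: x=0 → posterior Beta(8, 17/5)
obs 2: x=0 → posterior Beta(8, 22/5)
obs 3: x=0 → posterior Beta(8, 27/5)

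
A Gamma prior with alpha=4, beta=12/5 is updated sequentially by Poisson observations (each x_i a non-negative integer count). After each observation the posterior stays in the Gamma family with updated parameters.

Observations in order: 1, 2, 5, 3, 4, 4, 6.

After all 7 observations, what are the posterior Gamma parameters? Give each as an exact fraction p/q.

alpha=29, beta=47/5

obs 1: x=1 → posterior Gamma(5, 17/5)
obs 2: x=2 → posterior Gamma(7, 22/5)
obs 3: x=5 → posterior Gamma(12, 27/5)
obs 4: x=3 → posterior Gamma(15, 32/5)
obs 5: x=4 → posterior Gamma(19, 37/5)
obs 6: x=4 → posterior Gamma(23, 42/5)
obs 7: x=6 → posterior Gamma(29, 47/5)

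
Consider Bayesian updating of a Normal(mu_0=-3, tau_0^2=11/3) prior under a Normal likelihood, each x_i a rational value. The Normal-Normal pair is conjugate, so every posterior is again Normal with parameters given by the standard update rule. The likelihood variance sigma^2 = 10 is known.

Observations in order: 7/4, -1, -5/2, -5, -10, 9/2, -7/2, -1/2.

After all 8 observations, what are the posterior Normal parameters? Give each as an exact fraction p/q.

obs 1: x=7/4 → posterior Normal(-283/164, 110/41)
obs 2: x=-1 → posterior Normal(-327/208, 55/26)
obs 3: x=-5/2 → posterior Normal(-437/252, 110/63)
obs 4: x=-5 → posterior Normal(-657/296, 55/37)
obs 5: x=-10 → posterior Normal(-1097/340, 22/17)
obs 6: x=9/2 → posterior Normal(-899/384, 55/48)
obs 7: x=-7/2 → posterior Normal(-1053/428, 110/107)
obs 8: x=-1/2 → posterior Normal(-1075/472, 55/59)

mu_0=-1075/472, tau_0^2=55/59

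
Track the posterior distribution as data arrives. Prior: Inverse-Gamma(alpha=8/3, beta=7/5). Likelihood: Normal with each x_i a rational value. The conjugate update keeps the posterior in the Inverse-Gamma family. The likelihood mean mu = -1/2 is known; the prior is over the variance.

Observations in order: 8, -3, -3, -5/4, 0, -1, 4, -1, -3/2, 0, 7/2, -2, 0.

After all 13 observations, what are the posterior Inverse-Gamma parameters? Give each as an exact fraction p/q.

obs 1: x=8 → posterior Inverse-Gamma(19/6, 1501/40)
obs 2: x=-3 → posterior Inverse-Gamma(11/3, 813/20)
obs 3: x=-3 → posterior Inverse-Gamma(25/6, 1751/40)
obs 4: x=-5/4 → posterior Inverse-Gamma(14/3, 7049/160)
obs 5: x=0 → posterior Inverse-Gamma(31/6, 7069/160)
obs 6: x=-1 → posterior Inverse-Gamma(17/3, 7089/160)
obs 7: x=4 → posterior Inverse-Gamma(37/6, 8709/160)
obs 8: x=-1 → posterior Inverse-Gamma(20/3, 8729/160)
obs 9: x=-3/2 → posterior Inverse-Gamma(43/6, 8809/160)
obs 10: x=0 → posterior Inverse-Gamma(23/3, 8829/160)
obs 11: x=7/2 → posterior Inverse-Gamma(49/6, 10109/160)
obs 12: x=-2 → posterior Inverse-Gamma(26/3, 10289/160)
obs 13: x=0 → posterior Inverse-Gamma(55/6, 10309/160)

alpha=55/6, beta=10309/160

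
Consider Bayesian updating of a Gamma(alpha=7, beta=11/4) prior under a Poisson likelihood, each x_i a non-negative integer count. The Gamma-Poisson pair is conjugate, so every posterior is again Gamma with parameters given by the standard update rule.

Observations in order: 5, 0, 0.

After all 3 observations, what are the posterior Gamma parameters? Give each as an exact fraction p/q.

alpha=12, beta=23/4

obs 1: x=5 → posterior Gamma(12, 15/4)
obs 2: x=0 → posterior Gamma(12, 19/4)
obs 3: x=0 → posterior Gamma(12, 23/4)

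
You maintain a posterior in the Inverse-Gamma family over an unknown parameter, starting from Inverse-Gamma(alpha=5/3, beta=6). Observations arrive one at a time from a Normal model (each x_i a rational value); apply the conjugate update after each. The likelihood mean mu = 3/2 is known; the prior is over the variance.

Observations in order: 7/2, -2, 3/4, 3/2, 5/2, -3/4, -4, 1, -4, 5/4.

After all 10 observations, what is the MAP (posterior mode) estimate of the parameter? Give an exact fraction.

4593/736

obs 1: x=7/2 → posterior Inverse-Gamma(13/6, 8)
obs 2: x=-2 → posterior Inverse-Gamma(8/3, 113/8)
obs 3: x=3/4 → posterior Inverse-Gamma(19/6, 461/32)
obs 4: x=3/2 → posterior Inverse-Gamma(11/3, 461/32)
obs 5: x=5/2 → posterior Inverse-Gamma(25/6, 477/32)
obs 6: x=-3/4 → posterior Inverse-Gamma(14/3, 279/16)
obs 7: x=-4 → posterior Inverse-Gamma(31/6, 521/16)
obs 8: x=1 → posterior Inverse-Gamma(17/3, 523/16)
obs 9: x=-4 → posterior Inverse-Gamma(37/6, 765/16)
obs 10: x=5/4 → posterior Inverse-Gamma(20/3, 1531/32)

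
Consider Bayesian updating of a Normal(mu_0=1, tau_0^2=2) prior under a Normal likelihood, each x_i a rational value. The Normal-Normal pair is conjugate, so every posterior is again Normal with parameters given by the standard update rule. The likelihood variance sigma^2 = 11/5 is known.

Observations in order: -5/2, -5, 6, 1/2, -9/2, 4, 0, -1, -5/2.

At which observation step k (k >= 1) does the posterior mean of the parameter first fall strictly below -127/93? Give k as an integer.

obs 1: x=-5/2 → posterior Normal(-2/3, 22/21)
obs 2: x=-5 → posterior Normal(-64/31, 22/31)
obs 3: x=6 → posterior Normal(-4/41, 22/41)
obs 4: x=1/2 → posterior Normal(1/51, 22/51)
obs 5: x=-9/2 → posterior Normal(-44/61, 22/61)
obs 6: x=4 → posterior Normal(-4/71, 22/71)
obs 7: x=0 → posterior Normal(-4/81, 22/81)
obs 8: x=-1 → posterior Normal(-2/13, 22/91)
obs 9: x=-5/2 → posterior Normal(-39/101, 22/101)

k = 2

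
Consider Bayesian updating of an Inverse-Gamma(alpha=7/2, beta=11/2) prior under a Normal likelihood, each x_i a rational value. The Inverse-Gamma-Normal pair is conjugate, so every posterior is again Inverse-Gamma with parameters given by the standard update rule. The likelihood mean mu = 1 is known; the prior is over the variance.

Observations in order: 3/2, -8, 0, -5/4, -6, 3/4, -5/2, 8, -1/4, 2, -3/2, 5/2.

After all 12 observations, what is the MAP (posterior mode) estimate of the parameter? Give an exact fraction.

3515/336

obs 1: x=3/2 → posterior Inverse-Gamma(4, 45/8)
obs 2: x=-8 → posterior Inverse-Gamma(9/2, 369/8)
obs 3: x=0 → posterior Inverse-Gamma(5, 373/8)
obs 4: x=-5/4 → posterior Inverse-Gamma(11/2, 1573/32)
obs 5: x=-6 → posterior Inverse-Gamma(6, 2357/32)
obs 6: x=3/4 → posterior Inverse-Gamma(13/2, 1179/16)
obs 7: x=-5/2 → posterior Inverse-Gamma(7, 1277/16)
obs 8: x=8 → posterior Inverse-Gamma(15/2, 1669/16)
obs 9: x=-1/4 → posterior Inverse-Gamma(8, 3363/32)
obs 10: x=2 → posterior Inverse-Gamma(17/2, 3379/32)
obs 11: x=-3/2 → posterior Inverse-Gamma(9, 3479/32)
obs 12: x=5/2 → posterior Inverse-Gamma(19/2, 3515/32)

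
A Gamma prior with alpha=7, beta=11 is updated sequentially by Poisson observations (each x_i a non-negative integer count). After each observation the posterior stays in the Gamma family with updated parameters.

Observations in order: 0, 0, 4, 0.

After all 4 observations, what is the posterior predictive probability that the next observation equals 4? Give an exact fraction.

8658405615234375/1152921504606846976

obs 1: x=0 → posterior Gamma(7, 12)
obs 2: x=0 → posterior Gamma(7, 13)
obs 3: x=4 → posterior Gamma(11, 14)
obs 4: x=0 → posterior Gamma(11, 15)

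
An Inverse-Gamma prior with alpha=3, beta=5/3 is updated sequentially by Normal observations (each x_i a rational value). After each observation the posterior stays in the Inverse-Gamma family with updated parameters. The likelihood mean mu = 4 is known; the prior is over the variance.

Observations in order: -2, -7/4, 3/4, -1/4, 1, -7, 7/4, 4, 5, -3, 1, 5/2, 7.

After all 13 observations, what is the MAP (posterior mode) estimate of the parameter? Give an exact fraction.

919/63

obs 1: x=-2 → posterior Inverse-Gamma(7/2, 59/3)
obs 2: x=-7/4 → posterior Inverse-Gamma(4, 3475/96)
obs 3: x=3/4 → posterior Inverse-Gamma(9/2, 1991/48)
obs 4: x=-1/4 → posterior Inverse-Gamma(5, 4849/96)
obs 5: x=1 → posterior Inverse-Gamma(11/2, 5281/96)
obs 6: x=-7 → posterior Inverse-Gamma(6, 11089/96)
obs 7: x=7/4 → posterior Inverse-Gamma(13/2, 2833/24)
obs 8: x=4 → posterior Inverse-Gamma(7, 2833/24)
obs 9: x=5 → posterior Inverse-Gamma(15/2, 2845/24)
obs 10: x=-3 → posterior Inverse-Gamma(8, 3433/24)
obs 11: x=1 → posterior Inverse-Gamma(17/2, 3541/24)
obs 12: x=5/2 → posterior Inverse-Gamma(9, 446/3)
obs 13: x=7 → posterior Inverse-Gamma(19/2, 919/6)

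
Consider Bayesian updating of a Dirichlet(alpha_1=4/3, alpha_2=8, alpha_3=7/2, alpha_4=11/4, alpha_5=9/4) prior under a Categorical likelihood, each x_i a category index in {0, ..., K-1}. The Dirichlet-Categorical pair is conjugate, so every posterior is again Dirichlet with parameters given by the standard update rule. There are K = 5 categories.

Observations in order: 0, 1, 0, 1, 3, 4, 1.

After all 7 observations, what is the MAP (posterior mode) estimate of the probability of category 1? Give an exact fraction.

obs 1: x=0 → posterior Dirichlet(7/3, 8, 7/2, 11/4, 9/4)
obs 2: x=1 → posterior Dirichlet(7/3, 9, 7/2, 11/4, 9/4)
obs 3: x=0 → posterior Dirichlet(10/3, 9, 7/2, 11/4, 9/4)
obs 4: x=1 → posterior Dirichlet(10/3, 10, 7/2, 11/4, 9/4)
obs 5: x=3 → posterior Dirichlet(10/3, 10, 7/2, 15/4, 9/4)
obs 6: x=4 → posterior Dirichlet(10/3, 10, 7/2, 15/4, 13/4)
obs 7: x=1 → posterior Dirichlet(10/3, 11, 7/2, 15/4, 13/4)

60/119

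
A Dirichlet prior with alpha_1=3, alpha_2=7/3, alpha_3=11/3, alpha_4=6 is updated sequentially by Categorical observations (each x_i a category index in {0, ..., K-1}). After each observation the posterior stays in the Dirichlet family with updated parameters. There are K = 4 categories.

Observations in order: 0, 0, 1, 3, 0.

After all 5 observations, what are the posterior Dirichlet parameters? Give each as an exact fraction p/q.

obs 1: x=0 → posterior Dirichlet(4, 7/3, 11/3, 6)
obs 2: x=0 → posterior Dirichlet(5, 7/3, 11/3, 6)
obs 3: x=1 → posterior Dirichlet(5, 10/3, 11/3, 6)
obs 4: x=3 → posterior Dirichlet(5, 10/3, 11/3, 7)
obs 5: x=0 → posterior Dirichlet(6, 10/3, 11/3, 7)

alpha_1=6, alpha_2=10/3, alpha_3=11/3, alpha_4=7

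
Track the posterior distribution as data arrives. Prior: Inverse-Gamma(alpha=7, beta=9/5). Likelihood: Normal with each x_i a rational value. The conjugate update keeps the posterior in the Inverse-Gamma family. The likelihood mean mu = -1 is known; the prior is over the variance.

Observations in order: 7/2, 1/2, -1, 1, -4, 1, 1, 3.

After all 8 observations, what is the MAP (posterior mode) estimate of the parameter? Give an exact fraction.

obs 1: x=7/2 → posterior Inverse-Gamma(15/2, 477/40)
obs 2: x=1/2 → posterior Inverse-Gamma(8, 261/20)
obs 3: x=-1 → posterior Inverse-Gamma(17/2, 261/20)
obs 4: x=1 → posterior Inverse-Gamma(9, 301/20)
obs 5: x=-4 → posterior Inverse-Gamma(19/2, 391/20)
obs 6: x=1 → posterior Inverse-Gamma(10, 431/20)
obs 7: x=1 → posterior Inverse-Gamma(21/2, 471/20)
obs 8: x=3 → posterior Inverse-Gamma(11, 631/20)

631/240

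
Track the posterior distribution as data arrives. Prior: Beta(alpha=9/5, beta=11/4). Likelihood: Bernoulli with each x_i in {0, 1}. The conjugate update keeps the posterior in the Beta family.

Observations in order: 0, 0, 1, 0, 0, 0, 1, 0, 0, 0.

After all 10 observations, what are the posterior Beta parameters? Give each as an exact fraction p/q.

obs 1: x=0 → posterior Beta(9/5, 15/4)
obs 2: x=0 → posterior Beta(9/5, 19/4)
obs 3: x=1 → posterior Beta(14/5, 19/4)
obs 4: x=0 → posterior Beta(14/5, 23/4)
obs 5: x=0 → posterior Beta(14/5, 27/4)
obs 6: x=0 → posterior Beta(14/5, 31/4)
obs 7: x=1 → posterior Beta(19/5, 31/4)
obs 8: x=0 → posterior Beta(19/5, 35/4)
obs 9: x=0 → posterior Beta(19/5, 39/4)
obs 10: x=0 → posterior Beta(19/5, 43/4)

alpha=19/5, beta=43/4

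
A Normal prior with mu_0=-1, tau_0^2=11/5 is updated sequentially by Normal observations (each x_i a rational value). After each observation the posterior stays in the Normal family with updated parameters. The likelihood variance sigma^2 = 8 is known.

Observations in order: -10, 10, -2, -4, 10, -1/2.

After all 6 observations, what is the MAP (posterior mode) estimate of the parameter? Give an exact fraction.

obs 1: x=-10 → posterior Normal(-50/17, 88/51)
obs 2: x=10 → posterior Normal(-20/31, 44/31)
obs 3: x=-2 → posterior Normal(-62/73, 88/73)
obs 4: x=-4 → posterior Normal(-53/42, 22/21)
obs 5: x=10 → posterior Normal(4/95, 88/95)
obs 6: x=-1/2 → posterior Normal(-3/212, 44/53)

-3/212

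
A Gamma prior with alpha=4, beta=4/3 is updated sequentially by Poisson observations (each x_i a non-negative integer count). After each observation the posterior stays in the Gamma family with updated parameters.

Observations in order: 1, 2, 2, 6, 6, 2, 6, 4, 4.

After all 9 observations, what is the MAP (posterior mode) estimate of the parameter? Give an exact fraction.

108/31

obs 1: x=1 → posterior Gamma(5, 7/3)
obs 2: x=2 → posterior Gamma(7, 10/3)
obs 3: x=2 → posterior Gamma(9, 13/3)
obs 4: x=6 → posterior Gamma(15, 16/3)
obs 5: x=6 → posterior Gamma(21, 19/3)
obs 6: x=2 → posterior Gamma(23, 22/3)
obs 7: x=6 → posterior Gamma(29, 25/3)
obs 8: x=4 → posterior Gamma(33, 28/3)
obs 9: x=4 → posterior Gamma(37, 31/3)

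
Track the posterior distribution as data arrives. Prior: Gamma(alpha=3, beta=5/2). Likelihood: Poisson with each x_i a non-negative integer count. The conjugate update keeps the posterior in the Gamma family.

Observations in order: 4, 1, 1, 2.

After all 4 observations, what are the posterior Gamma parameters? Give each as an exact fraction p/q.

obs 1: x=4 → posterior Gamma(7, 7/2)
obs 2: x=1 → posterior Gamma(8, 9/2)
obs 3: x=1 → posterior Gamma(9, 11/2)
obs 4: x=2 → posterior Gamma(11, 13/2)

alpha=11, beta=13/2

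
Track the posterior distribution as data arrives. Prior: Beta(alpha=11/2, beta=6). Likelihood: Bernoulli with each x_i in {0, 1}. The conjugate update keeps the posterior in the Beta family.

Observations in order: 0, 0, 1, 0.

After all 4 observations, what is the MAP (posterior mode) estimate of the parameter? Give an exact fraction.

obs 1: x=0 → posterior Beta(11/2, 7)
obs 2: x=0 → posterior Beta(11/2, 8)
obs 3: x=1 → posterior Beta(13/2, 8)
obs 4: x=0 → posterior Beta(13/2, 9)

11/27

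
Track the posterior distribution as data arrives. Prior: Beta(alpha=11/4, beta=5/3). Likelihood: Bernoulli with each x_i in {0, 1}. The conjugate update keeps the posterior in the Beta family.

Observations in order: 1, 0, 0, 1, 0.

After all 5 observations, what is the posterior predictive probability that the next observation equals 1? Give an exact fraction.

57/113

obs 1: x=1 → posterior Beta(15/4, 5/3)
obs 2: x=0 → posterior Beta(15/4, 8/3)
obs 3: x=0 → posterior Beta(15/4, 11/3)
obs 4: x=1 → posterior Beta(19/4, 11/3)
obs 5: x=0 → posterior Beta(19/4, 14/3)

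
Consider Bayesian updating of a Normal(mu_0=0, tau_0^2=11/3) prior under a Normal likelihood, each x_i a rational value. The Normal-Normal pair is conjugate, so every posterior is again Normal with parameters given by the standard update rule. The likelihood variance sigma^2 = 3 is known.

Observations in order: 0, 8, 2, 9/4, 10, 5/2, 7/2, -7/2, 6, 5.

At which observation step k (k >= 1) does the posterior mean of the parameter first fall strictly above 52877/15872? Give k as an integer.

obs 1: x=0 → posterior Normal(0, 33/20)
obs 2: x=8 → posterior Normal(88/31, 33/31)
obs 3: x=2 → posterior Normal(55/21, 11/14)
obs 4: x=9/4 → posterior Normal(539/212, 33/53)
obs 5: x=10 → posterior Normal(979/256, 33/64)
obs 6: x=5/2 → posterior Normal(363/100, 11/25)
obs 7: x=7/2 → posterior Normal(1243/344, 33/86)
obs 8: x=-7/2 → posterior Normal(1089/388, 33/97)
obs 9: x=6 → posterior Normal(451/144, 11/36)
obs 10: x=5 → posterior Normal(1573/476, 33/119)

k = 5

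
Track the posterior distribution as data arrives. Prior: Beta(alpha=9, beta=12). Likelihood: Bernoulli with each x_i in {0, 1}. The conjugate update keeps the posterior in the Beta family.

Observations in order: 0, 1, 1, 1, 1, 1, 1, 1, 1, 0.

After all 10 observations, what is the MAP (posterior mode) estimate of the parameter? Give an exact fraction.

obs 1: x=0 → posterior Beta(9, 13)
obs 2: x=1 → posterior Beta(10, 13)
obs 3: x=1 → posterior Beta(11, 13)
obs 4: x=1 → posterior Beta(12, 13)
obs 5: x=1 → posterior Beta(13, 13)
obs 6: x=1 → posterior Beta(14, 13)
obs 7: x=1 → posterior Beta(15, 13)
obs 8: x=1 → posterior Beta(16, 13)
obs 9: x=1 → posterior Beta(17, 13)
obs 10: x=0 → posterior Beta(17, 14)

16/29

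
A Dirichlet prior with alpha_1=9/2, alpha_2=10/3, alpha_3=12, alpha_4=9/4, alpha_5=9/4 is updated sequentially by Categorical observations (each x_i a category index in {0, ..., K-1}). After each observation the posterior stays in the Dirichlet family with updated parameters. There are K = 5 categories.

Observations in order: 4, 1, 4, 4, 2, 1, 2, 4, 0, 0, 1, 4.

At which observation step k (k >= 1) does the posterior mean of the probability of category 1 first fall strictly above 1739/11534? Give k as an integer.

k = 2

obs 1: x=4 → posterior Dirichlet(9/2, 10/3, 12, 9/4, 13/4)
obs 2: x=1 → posterior Dirichlet(9/2, 13/3, 12, 9/4, 13/4)
obs 3: x=4 → posterior Dirichlet(9/2, 13/3, 12, 9/4, 17/4)
obs 4: x=4 → posterior Dirichlet(9/2, 13/3, 12, 9/4, 21/4)
obs 5: x=2 → posterior Dirichlet(9/2, 13/3, 13, 9/4, 21/4)
obs 6: x=1 → posterior Dirichlet(9/2, 16/3, 13, 9/4, 21/4)
obs 7: x=2 → posterior Dirichlet(9/2, 16/3, 14, 9/4, 21/4)
obs 8: x=4 → posterior Dirichlet(9/2, 16/3, 14, 9/4, 25/4)
obs 9: x=0 → posterior Dirichlet(11/2, 16/3, 14, 9/4, 25/4)
obs 10: x=0 → posterior Dirichlet(13/2, 16/3, 14, 9/4, 25/4)
obs 11: x=1 → posterior Dirichlet(13/2, 19/3, 14, 9/4, 25/4)
obs 12: x=4 → posterior Dirichlet(13/2, 19/3, 14, 9/4, 29/4)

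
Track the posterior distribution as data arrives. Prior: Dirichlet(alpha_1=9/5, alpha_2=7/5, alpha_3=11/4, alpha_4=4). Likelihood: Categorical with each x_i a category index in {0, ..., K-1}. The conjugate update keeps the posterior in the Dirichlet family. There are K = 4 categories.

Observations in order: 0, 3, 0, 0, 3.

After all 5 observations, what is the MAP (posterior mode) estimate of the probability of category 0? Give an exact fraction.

76/219

obs 1: x=0 → posterior Dirichlet(14/5, 7/5, 11/4, 4)
obs 2: x=3 → posterior Dirichlet(14/5, 7/5, 11/4, 5)
obs 3: x=0 → posterior Dirichlet(19/5, 7/5, 11/4, 5)
obs 4: x=0 → posterior Dirichlet(24/5, 7/5, 11/4, 5)
obs 5: x=3 → posterior Dirichlet(24/5, 7/5, 11/4, 6)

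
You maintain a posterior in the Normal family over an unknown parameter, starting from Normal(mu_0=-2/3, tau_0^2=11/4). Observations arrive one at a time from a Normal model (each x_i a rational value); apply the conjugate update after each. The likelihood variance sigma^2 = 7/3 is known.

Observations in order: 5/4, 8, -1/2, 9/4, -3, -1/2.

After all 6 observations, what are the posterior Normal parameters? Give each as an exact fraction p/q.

mu_0=1373/1356, tau_0^2=77/226

obs 1: x=5/4 → posterior Normal(271/732, 77/61)
obs 2: x=8 → posterior Normal(3439/1128, 77/94)
obs 3: x=-1/2 → posterior Normal(3241/1524, 77/127)
obs 4: x=9/4 → posterior Normal(1033/480, 77/160)
obs 5: x=-3 → posterior Normal(736/579, 77/193)
obs 6: x=-1/2 → posterior Normal(1373/1356, 77/226)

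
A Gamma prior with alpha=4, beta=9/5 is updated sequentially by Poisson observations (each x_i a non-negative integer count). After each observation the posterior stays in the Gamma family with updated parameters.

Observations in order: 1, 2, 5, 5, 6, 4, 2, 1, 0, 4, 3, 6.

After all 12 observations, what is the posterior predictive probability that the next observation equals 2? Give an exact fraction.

obs 1: x=1 → posterior Gamma(5, 14/5)
obs 2: x=2 → posterior Gamma(7, 19/5)
obs 3: x=5 → posterior Gamma(12, 24/5)
obs 4: x=5 → posterior Gamma(17, 29/5)
obs 5: x=6 → posterior Gamma(23, 34/5)
obs 6: x=4 → posterior Gamma(27, 39/5)
obs 7: x=2 → posterior Gamma(29, 44/5)
obs 8: x=1 → posterior Gamma(30, 49/5)
obs 9: x=0 → posterior Gamma(30, 54/5)
obs 10: x=4 → posterior Gamma(34, 59/5)
obs 11: x=3 → posterior Gamma(37, 64/5)
obs 12: x=6 → posterior Gamma(43, 69/5)

139095170475532869757977351287069868946341142195266053219887193832062118749263478925/652224926095970571102937641967840578854301283820996388234366414252125679745144717312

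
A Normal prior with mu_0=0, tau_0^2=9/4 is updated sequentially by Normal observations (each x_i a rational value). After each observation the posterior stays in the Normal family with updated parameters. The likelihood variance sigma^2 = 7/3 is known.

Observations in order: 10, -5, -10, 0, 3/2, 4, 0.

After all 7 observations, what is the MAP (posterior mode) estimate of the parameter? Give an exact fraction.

obs 1: x=10 → posterior Normal(54/11, 63/55)
obs 2: x=-5 → posterior Normal(135/82, 63/82)
obs 3: x=-10 → posterior Normal(-135/109, 63/109)
obs 4: x=0 → posterior Normal(-135/136, 63/136)
obs 5: x=3/2 → posterior Normal(-189/326, 63/163)
obs 6: x=4 → posterior Normal(27/380, 63/190)
obs 7: x=0 → posterior Normal(27/434, 9/31)

27/434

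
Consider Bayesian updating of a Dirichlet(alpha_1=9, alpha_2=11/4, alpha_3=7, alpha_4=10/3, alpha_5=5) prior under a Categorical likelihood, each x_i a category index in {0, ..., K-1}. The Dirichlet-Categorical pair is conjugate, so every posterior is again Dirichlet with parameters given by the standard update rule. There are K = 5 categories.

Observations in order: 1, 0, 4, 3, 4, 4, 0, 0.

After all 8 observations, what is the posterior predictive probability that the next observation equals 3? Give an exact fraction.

52/421

obs 1: x=1 → posterior Dirichlet(9, 15/4, 7, 10/3, 5)
obs 2: x=0 → posterior Dirichlet(10, 15/4, 7, 10/3, 5)
obs 3: x=4 → posterior Dirichlet(10, 15/4, 7, 10/3, 6)
obs 4: x=3 → posterior Dirichlet(10, 15/4, 7, 13/3, 6)
obs 5: x=4 → posterior Dirichlet(10, 15/4, 7, 13/3, 7)
obs 6: x=4 → posterior Dirichlet(10, 15/4, 7, 13/3, 8)
obs 7: x=0 → posterior Dirichlet(11, 15/4, 7, 13/3, 8)
obs 8: x=0 → posterior Dirichlet(12, 15/4, 7, 13/3, 8)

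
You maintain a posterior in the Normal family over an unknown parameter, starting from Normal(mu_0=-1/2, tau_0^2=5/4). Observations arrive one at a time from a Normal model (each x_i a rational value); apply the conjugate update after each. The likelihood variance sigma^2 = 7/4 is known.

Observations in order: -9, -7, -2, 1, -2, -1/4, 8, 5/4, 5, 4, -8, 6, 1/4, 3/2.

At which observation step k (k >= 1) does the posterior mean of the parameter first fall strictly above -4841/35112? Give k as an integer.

obs 1: x=-9 → posterior Normal(-97/24, 35/48)
obs 2: x=-7 → posterior Normal(-167/34, 35/68)
obs 3: x=-2 → posterior Normal(-17/4, 35/88)
obs 4: x=1 → posterior Normal(-59/18, 35/108)
obs 5: x=-2 → posterior Normal(-197/64, 35/128)
obs 6: x=-1/4 → posterior Normal(-399/148, 35/148)
obs 7: x=8 → posterior Normal(-239/168, 5/24)
obs 8: x=5/4 → posterior Normal(-107/94, 35/188)
obs 9: x=5 → posterior Normal(-57/104, 35/208)
obs 10: x=4 → posterior Normal(-17/114, 35/228)
obs 11: x=-8 → posterior Normal(-97/124, 35/248)
obs 12: x=6 → posterior Normal(-37/134, 35/268)
obs 13: x=1/4 → posterior Normal(-23/96, 35/288)
obs 14: x=3/2 → posterior Normal(-39/308, 5/44)

k = 14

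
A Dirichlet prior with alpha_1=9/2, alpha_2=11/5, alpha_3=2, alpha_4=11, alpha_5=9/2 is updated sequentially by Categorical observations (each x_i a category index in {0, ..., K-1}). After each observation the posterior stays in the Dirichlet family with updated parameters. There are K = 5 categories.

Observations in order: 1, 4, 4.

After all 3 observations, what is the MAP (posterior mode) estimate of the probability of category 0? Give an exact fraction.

obs 1: x=1 → posterior Dirichlet(9/2, 16/5, 2, 11, 9/2)
obs 2: x=4 → posterior Dirichlet(9/2, 16/5, 2, 11, 11/2)
obs 3: x=4 → posterior Dirichlet(9/2, 16/5, 2, 11, 13/2)

35/222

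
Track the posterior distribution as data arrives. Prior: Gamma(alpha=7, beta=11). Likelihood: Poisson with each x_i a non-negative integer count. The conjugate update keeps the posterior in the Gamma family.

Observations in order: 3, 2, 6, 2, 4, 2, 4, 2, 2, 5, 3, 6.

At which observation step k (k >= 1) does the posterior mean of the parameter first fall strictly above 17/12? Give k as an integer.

k = 5

obs 1: x=3 → posterior Gamma(10, 12)
obs 2: x=2 → posterior Gamma(12, 13)
obs 3: x=6 → posterior Gamma(18, 14)
obs 4: x=2 → posterior Gamma(20, 15)
obs 5: x=4 → posterior Gamma(24, 16)
obs 6: x=2 → posterior Gamma(26, 17)
obs 7: x=4 → posterior Gamma(30, 18)
obs 8: x=2 → posterior Gamma(32, 19)
obs 9: x=2 → posterior Gamma(34, 20)
obs 10: x=5 → posterior Gamma(39, 21)
obs 11: x=3 → posterior Gamma(42, 22)
obs 12: x=6 → posterior Gamma(48, 23)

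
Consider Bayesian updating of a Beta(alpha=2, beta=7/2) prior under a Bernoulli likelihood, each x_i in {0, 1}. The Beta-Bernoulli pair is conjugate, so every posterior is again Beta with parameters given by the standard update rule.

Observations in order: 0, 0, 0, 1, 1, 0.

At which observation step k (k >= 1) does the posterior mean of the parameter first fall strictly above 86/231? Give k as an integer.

obs 1: x=0 → posterior Beta(2, 9/2)
obs 2: x=0 → posterior Beta(2, 11/2)
obs 3: x=0 → posterior Beta(2, 13/2)
obs 4: x=1 → posterior Beta(3, 13/2)
obs 5: x=1 → posterior Beta(4, 13/2)
obs 6: x=0 → posterior Beta(4, 15/2)

k = 5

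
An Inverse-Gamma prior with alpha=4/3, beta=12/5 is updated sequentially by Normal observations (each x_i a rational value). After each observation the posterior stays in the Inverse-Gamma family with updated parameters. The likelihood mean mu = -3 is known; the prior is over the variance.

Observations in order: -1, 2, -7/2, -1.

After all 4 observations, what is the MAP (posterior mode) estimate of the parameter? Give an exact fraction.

obs 1: x=-1 → posterior Inverse-Gamma(11/6, 22/5)
obs 2: x=2 → posterior Inverse-Gamma(7/3, 169/10)
obs 3: x=-7/2 → posterior Inverse-Gamma(17/6, 681/40)
obs 4: x=-1 → posterior Inverse-Gamma(10/3, 761/40)

2283/520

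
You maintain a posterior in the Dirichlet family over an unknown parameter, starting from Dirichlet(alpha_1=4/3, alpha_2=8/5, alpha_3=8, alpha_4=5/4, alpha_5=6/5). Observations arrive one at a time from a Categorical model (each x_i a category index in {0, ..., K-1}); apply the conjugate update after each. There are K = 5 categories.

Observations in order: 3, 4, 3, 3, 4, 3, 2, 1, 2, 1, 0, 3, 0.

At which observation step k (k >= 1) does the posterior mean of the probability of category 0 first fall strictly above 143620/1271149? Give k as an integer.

k = 13

obs 1: x=3 → posterior Dirichlet(4/3, 8/5, 8, 9/4, 6/5)
obs 2: x=4 → posterior Dirichlet(4/3, 8/5, 8, 9/4, 11/5)
obs 3: x=3 → posterior Dirichlet(4/3, 8/5, 8, 13/4, 11/5)
obs 4: x=3 → posterior Dirichlet(4/3, 8/5, 8, 17/4, 11/5)
obs 5: x=4 → posterior Dirichlet(4/3, 8/5, 8, 17/4, 16/5)
obs 6: x=3 → posterior Dirichlet(4/3, 8/5, 8, 21/4, 16/5)
obs 7: x=2 → posterior Dirichlet(4/3, 8/5, 9, 21/4, 16/5)
obs 8: x=1 → posterior Dirichlet(4/3, 13/5, 9, 21/4, 16/5)
obs 9: x=2 → posterior Dirichlet(4/3, 13/5, 10, 21/4, 16/5)
obs 10: x=1 → posterior Dirichlet(4/3, 18/5, 10, 21/4, 16/5)
obs 11: x=0 → posterior Dirichlet(7/3, 18/5, 10, 21/4, 16/5)
obs 12: x=3 → posterior Dirichlet(7/3, 18/5, 10, 25/4, 16/5)
obs 13: x=0 → posterior Dirichlet(10/3, 18/5, 10, 25/4, 16/5)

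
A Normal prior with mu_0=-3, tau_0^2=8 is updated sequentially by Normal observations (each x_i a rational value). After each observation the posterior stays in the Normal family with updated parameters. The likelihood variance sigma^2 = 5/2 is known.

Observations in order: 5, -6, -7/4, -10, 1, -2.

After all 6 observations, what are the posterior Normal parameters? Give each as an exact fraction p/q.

obs 1: x=5 → posterior Normal(65/21, 40/21)
obs 2: x=-6 → posterior Normal(-31/37, 40/37)
obs 3: x=-7/4 → posterior Normal(-59/53, 40/53)
obs 4: x=-10 → posterior Normal(-73/23, 40/69)
obs 5: x=1 → posterior Normal(-203/85, 8/17)
obs 6: x=-2 → posterior Normal(-235/101, 40/101)

mu_0=-235/101, tau_0^2=40/101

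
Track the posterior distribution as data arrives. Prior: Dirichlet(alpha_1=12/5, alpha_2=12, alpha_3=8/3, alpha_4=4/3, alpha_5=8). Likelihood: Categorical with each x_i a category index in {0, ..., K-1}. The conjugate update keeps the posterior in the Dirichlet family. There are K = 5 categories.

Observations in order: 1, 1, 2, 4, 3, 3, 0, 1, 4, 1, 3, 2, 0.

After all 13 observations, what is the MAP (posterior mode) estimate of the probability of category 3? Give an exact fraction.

25/258

obs 1: x=1 → posterior Dirichlet(12/5, 13, 8/3, 4/3, 8)
obs 2: x=1 → posterior Dirichlet(12/5, 14, 8/3, 4/3, 8)
obs 3: x=2 → posterior Dirichlet(12/5, 14, 11/3, 4/3, 8)
obs 4: x=4 → posterior Dirichlet(12/5, 14, 11/3, 4/3, 9)
obs 5: x=3 → posterior Dirichlet(12/5, 14, 11/3, 7/3, 9)
obs 6: x=3 → posterior Dirichlet(12/5, 14, 11/3, 10/3, 9)
obs 7: x=0 → posterior Dirichlet(17/5, 14, 11/3, 10/3, 9)
obs 8: x=1 → posterior Dirichlet(17/5, 15, 11/3, 10/3, 9)
obs 9: x=4 → posterior Dirichlet(17/5, 15, 11/3, 10/3, 10)
obs 10: x=1 → posterior Dirichlet(17/5, 16, 11/3, 10/3, 10)
obs 11: x=3 → posterior Dirichlet(17/5, 16, 11/3, 13/3, 10)
obs 12: x=2 → posterior Dirichlet(17/5, 16, 14/3, 13/3, 10)
obs 13: x=0 → posterior Dirichlet(22/5, 16, 14/3, 13/3, 10)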